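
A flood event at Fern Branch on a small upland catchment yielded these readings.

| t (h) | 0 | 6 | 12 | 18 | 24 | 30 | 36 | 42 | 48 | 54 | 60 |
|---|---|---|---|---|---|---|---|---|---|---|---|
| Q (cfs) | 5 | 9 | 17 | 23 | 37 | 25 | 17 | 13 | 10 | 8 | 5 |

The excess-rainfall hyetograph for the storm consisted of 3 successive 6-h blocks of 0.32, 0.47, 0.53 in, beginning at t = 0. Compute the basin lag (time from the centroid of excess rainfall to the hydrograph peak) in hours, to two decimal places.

t_L ≈ 14.05 h

Centroid of excess rainfall: t_c = Σ P_i·t̄_i / ΣP_i = 9.9545 h (block centres at 3, 9, 15 h).
Hydrograph peak occurs at t = 24 h, so basin lag t_L = 24 − 9.9545 = 14.05 h.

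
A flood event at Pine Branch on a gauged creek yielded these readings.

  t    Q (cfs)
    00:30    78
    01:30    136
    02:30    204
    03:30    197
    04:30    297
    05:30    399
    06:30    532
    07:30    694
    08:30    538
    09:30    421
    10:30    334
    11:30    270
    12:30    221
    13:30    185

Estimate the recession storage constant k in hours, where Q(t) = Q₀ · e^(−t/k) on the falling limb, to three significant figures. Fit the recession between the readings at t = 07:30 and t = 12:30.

k ≈ 4.37 h

On the falling limb, Q drops from 694 to 221 cfs between t = 07:30 and t = 12:30 (Δt = 5 h).
k = −Δt / ln(Q₂/Q₁) = −5 / ln(221/694) = 4.37 h.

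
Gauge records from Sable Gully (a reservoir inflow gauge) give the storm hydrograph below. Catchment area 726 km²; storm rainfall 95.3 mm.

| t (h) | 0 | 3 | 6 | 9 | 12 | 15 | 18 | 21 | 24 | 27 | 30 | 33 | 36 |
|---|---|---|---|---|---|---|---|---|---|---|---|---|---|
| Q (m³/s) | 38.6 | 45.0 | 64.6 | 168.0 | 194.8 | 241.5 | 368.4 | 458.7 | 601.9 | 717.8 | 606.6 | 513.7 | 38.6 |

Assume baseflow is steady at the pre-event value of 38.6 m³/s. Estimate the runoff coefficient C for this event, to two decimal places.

C ≈ 0.56

ΣQ_DR = 3556 m³/s; V = ΣQ_DR·Δt = 3.841 × 10^7 m³.
Runoff depth d = V / A = 52.91 mm.
C = d / P = 52.91 / 95.3 = 0.56.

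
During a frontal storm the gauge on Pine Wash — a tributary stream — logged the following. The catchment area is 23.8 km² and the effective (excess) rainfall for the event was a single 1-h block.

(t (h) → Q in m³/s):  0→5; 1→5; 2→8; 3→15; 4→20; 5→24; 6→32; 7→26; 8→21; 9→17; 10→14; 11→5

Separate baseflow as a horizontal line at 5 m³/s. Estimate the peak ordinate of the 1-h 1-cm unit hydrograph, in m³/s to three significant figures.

Direct runoff: 0.0, 0.0, 3.0, 10.0, 15.0, 19.0, 27.0, 21.0, 16.0, 12.0, 9.0, 0.0 m³/s; ΣQ_DR = 132.0 m³/s, peak = 27.0 m³/s.
Runoff depth d = ΣQ_DR·Δt / A = 132.0 × 3600 / (23.8 km²) = 19.97 mm.
The 1-cm UH is the DRH scaled by (10 mm)/d, so U_p = 27.0 × 10/19.97 = 13.5 m³/s.

U_p ≈ 13.5 m³/s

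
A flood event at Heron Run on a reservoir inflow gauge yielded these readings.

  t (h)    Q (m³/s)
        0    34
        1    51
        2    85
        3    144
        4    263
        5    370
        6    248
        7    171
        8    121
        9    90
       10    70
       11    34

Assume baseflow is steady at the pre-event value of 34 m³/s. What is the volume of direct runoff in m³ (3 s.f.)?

Direct-runoff ordinates (Q − Q_b): 0.0, 17.0, 51.0, 110.0, 229.0, 336.0, 214.0, 137.0, 87.0, 56.0, 36.0, 0.0 m³/s.
ΣQ_DR = 1273 m³/s.
With Δt = 1 h = 3600 s, V = ΣQ_DR · Δt = 1273 × 3600 = 4.58 × 10^6 m³.

V ≈ 4.58 × 10^6 m³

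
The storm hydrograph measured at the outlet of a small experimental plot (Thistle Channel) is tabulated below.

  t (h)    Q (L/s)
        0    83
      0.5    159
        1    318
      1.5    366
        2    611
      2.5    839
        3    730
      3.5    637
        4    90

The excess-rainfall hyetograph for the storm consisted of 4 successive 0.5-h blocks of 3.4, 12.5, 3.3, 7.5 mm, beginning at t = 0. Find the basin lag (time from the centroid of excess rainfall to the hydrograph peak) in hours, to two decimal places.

Centroid of excess rainfall: t_c = Σ P_i·t̄_i / ΣP_i = 1.0290 h (block centres at 0.25, 0.75, 1.25, 1.75 h).
Hydrograph peak occurs at t = 2.5 h, so basin lag t_L = 2.5 − 1.0290 = 1.47 h.

t_L ≈ 1.47 h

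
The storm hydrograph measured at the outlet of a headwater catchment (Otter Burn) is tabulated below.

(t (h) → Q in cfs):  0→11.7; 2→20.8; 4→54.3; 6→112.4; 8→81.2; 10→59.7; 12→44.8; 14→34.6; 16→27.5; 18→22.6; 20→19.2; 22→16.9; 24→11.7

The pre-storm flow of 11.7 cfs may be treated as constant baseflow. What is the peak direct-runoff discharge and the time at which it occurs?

Subtracting baseflow gives direct-runoff ordinates: 0.0, 9.1, 42.6, 100.7, 69.5, 48.0, 33.1, 22.9, 15.8, 10.9, 7.5, 5.2, 0.0 cfs.
The maximum is 100.7 cfs, occurring at the reading for t = 6 h.

Q_p = 100.7 cfs at t = 6 h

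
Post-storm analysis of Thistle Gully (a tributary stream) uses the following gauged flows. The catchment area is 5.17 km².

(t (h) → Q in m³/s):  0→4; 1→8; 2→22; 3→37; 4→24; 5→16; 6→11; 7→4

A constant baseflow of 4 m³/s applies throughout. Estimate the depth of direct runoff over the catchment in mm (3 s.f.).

d ≈ 65.5 mm

Direct runoff: 0.0, 4.0, 18.0, 33.0, 20.0, 12.0, 7.0, 0.0 m³/s; ΣQ_DR = 94.00 m³/s.
V = ΣQ_DR · Δt = 94.00 × 3600 s = 3.384 × 10^5 m³.
Over A = 5.17 km², depth = V / A = 65.5 mm.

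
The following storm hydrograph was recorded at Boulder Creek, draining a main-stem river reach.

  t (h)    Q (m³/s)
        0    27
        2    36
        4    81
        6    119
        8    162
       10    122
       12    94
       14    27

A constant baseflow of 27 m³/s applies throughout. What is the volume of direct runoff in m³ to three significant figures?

V ≈ 3.25 × 10^6 m³

Direct-runoff ordinates (Q − Q_b): 0.0, 9.0, 54.0, 92.0, 135.0, 95.0, 67.0, 0.0 m³/s.
ΣQ_DR = 452.0 m³/s.
With Δt = 2 h = 7200 s, V = ΣQ_DR · Δt = 452.0 × 7200 = 3.25 × 10^6 m³.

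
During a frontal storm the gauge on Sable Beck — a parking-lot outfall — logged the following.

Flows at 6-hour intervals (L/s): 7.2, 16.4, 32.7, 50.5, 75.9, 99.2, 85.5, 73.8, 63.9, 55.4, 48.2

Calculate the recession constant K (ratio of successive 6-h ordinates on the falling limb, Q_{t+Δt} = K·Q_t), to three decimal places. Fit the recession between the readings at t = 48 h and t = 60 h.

K ≈ 0.869

Using the recession-limb readings at t = 48 h and t = 60 h: Q falls from 63.9 to 48.2 L/s over 2 intervals.
K = (Q₂/Q₁)^(1/2) = (48.2/63.9)^(1/2) = 0.869.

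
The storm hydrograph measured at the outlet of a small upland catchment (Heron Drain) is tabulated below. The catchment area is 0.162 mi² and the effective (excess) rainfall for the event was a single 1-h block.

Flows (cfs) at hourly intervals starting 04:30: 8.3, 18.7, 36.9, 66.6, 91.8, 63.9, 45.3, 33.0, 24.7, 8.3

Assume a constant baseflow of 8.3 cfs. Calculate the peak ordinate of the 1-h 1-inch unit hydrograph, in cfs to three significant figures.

U_p ≈ 27.8 cfs

Direct runoff: 0.0, 10.4, 28.6, 58.3, 83.5, 55.6, 37.0, 24.7, 16.4, 0.0 cfs; ΣQ_DR = 314.5 cfs, peak = 83.5 cfs.
Runoff depth d = ΣQ_DR·Δt / A = 314.5 × 3600 / (0.162 mi²) = 3.008 in.
The 1-inch UH is the DRH scaled by (1 in)/d, so U_p = 83.5 × 1/3.008 = 27.8 cfs.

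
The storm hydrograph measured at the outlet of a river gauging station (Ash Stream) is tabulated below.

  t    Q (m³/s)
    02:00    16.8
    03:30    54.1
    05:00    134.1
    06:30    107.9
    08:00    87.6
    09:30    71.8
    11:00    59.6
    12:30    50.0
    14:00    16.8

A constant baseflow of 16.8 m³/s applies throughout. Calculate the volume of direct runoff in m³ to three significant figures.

V ≈ 2.42 × 10^6 m³

Direct-runoff ordinates (Q − Q_b): 0.0, 37.3, 117.3, 91.1, 70.8, 55.0, 42.8, 33.2, 0.0 m³/s.
ΣQ_DR = 447.5 m³/s.
With Δt = 1.5 h = 5400 s, V = ΣQ_DR · Δt = 447.5 × 5400 = 2.42 × 10^6 m³.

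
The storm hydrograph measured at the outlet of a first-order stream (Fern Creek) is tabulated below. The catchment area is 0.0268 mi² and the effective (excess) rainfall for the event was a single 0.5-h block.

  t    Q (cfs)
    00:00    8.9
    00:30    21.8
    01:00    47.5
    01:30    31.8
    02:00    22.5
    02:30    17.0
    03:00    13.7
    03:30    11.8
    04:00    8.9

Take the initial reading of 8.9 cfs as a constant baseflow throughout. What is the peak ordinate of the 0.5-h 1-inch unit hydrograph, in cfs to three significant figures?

U_p ≈ 12.9 cfs

Direct runoff: 0.0, 12.9, 38.6, 22.9, 13.6, 8.1, 4.8, 2.9, 0.0 cfs; ΣQ_DR = 103.8 cfs, peak = 38.6 cfs.
Runoff depth d = ΣQ_DR·Δt / A = 103.8 × 1800 / (0.0268 mi²) = 3.001 in.
The 1-inch UH is the DRH scaled by (1 in)/d, so U_p = 38.6 × 1/3.001 = 12.9 cfs.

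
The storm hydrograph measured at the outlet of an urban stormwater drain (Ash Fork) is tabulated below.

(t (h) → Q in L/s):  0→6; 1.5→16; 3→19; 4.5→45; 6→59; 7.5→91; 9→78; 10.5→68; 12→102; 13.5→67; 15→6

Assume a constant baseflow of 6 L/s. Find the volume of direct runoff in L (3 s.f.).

V ≈ 2.65 × 10^6 L

Direct-runoff ordinates (Q − Q_b): 0.0, 10.0, 13.0, 39.0, 53.0, 85.0, 72.0, 62.0, 96.0, 61.0, 0.0 L/s.
ΣQ_DR = 491.0 L/s.
With Δt = 1.5 h = 5400 s, V = ΣQ_DR · Δt = 491.0 × 5400 = 2.65 × 10^6 L.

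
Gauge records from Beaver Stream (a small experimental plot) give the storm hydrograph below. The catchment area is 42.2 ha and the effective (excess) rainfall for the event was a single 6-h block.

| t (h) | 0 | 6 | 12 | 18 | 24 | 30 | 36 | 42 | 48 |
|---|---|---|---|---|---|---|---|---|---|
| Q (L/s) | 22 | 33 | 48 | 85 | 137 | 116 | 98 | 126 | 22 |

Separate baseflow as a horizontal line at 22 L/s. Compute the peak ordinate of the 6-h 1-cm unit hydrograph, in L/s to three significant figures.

U_p ≈ 45.9 L/s

Direct runoff: 0.0, 11.0, 26.0, 63.0, 115.0, 94.0, 76.0, 104.0, 0.0 L/s; ΣQ_DR = 489.0 L/s, peak = 115.0 L/s.
Runoff depth d = ΣQ_DR·Δt / A = 489.0 × 21600 / (42.2 ha) = 25.03 mm.
The 1-cm UH is the DRH scaled by (10 mm)/d, so U_p = 115.0 × 10/25.03 = 45.9 L/s.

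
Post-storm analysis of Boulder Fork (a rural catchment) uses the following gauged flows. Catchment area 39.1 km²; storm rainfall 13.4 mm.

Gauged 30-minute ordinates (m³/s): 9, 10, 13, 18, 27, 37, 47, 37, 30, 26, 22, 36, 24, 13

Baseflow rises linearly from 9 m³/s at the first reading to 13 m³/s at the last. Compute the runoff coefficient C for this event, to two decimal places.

ΣQ_DR = 195.0 m³/s; V = ΣQ_DR·Δt = 3.510 × 10^5 m³.
Runoff depth d = V / A = 8.977 mm.
C = d / P = 8.977 / 13.4 = 0.67.

C ≈ 0.67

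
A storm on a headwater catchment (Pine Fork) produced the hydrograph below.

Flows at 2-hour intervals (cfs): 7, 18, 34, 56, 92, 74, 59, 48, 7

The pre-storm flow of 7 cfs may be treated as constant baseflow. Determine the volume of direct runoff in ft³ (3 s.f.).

Direct-runoff ordinates (Q − Q_b): 0.0, 11.0, 27.0, 49.0, 85.0, 67.0, 52.0, 41.0, 0.0 cfs.
ΣQ_DR = 332.0 cfs.
With Δt = 2 h = 7200 s, V = ΣQ_DR · Δt = 332.0 × 7200 = 2.39 × 10^6 ft³.

V ≈ 2.39 × 10^6 ft³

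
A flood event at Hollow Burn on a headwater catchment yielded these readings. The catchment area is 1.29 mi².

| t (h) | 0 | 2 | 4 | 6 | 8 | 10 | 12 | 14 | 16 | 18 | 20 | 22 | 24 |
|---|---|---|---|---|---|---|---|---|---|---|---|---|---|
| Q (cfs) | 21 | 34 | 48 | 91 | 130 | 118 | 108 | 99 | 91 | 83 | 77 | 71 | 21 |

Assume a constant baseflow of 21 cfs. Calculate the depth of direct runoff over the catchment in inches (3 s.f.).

Direct runoff: 0.0, 13.0, 27.0, 70.0, 109.0, 97.0, 87.0, 78.0, 70.0, 62.0, 56.0, 50.0, 0.0 cfs; ΣQ_DR = 719.0 cfs.
V = ΣQ_DR · Δt = 719.0 × 7200 s = 5.177 × 10^6 ft³.
Over A = 1.29 mi², depth = V / A = 1.73 in.

d ≈ 1.73 in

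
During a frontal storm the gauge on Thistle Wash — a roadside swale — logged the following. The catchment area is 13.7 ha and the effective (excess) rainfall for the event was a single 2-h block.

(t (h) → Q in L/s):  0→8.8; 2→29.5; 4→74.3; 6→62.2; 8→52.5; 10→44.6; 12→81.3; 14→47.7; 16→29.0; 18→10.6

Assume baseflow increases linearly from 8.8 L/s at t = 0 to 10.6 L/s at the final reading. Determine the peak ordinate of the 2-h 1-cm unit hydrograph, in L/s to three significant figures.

U_p ≈ 39.5 L/s

Direct runoff: 0.00, 20.50, 65.10, 52.80, 42.90, 34.80, 71.30, 37.50, 18.60, 0.00 L/s; ΣQ_DR = 343.5 L/s, peak = 71.30 L/s.
Runoff depth d = ΣQ_DR·Δt / A = 343.5 × 7200 / (13.7 ha) = 18.05 mm.
The 1-cm UH is the DRH scaled by (10 mm)/d, so U_p = 71.30 × 10/18.05 = 39.5 L/s.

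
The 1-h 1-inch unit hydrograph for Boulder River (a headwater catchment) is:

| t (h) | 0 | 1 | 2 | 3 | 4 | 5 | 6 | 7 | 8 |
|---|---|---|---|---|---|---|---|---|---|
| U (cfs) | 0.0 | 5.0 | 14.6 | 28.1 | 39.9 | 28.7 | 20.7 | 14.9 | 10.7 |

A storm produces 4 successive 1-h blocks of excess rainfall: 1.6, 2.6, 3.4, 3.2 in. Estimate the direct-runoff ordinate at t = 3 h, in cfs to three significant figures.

Q ≈ 99.9 cfs

By discrete convolution, Q_j = Σ (P_i / 1 in) · U_{j−i}.
At t = 3 h (j=3): Q = (1.6/1)·28.1 + (2.6/1)·14.6 + (3.4/1)·5.0 + (3.2/1)·0.0 = 99.9 cfs.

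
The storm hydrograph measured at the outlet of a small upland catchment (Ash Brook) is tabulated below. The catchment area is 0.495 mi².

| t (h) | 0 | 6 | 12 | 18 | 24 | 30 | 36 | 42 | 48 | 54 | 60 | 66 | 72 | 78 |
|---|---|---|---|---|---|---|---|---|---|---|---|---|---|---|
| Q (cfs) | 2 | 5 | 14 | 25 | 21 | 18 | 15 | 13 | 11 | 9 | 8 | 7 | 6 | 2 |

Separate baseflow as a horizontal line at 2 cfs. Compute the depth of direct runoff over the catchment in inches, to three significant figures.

Direct runoff: 0.0, 3.0, 12.0, 23.0, 19.0, 16.0, 13.0, 11.0, 9.0, 7.0, 6.0, 5.0, 4.0, 0.0 cfs; ΣQ_DR = 128.0 cfs.
V = ΣQ_DR · Δt = 128.0 × 21600 s = 2.765 × 10^6 ft³.
Over A = 0.495 mi², depth = V / A = 2.40 in.

d ≈ 2.40 in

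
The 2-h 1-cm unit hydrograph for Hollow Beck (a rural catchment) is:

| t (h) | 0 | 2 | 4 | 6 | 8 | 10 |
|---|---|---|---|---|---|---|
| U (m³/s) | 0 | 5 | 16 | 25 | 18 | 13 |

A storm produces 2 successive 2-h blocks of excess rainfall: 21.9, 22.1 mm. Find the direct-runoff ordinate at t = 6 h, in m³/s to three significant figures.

Q ≈ 90.1 m³/s

By discrete convolution, Q_j = Σ (P_i / 10 mm) · U_{j−i}.
At t = 6 h (j=3): Q = (21.9/10)·25 + (22.1/10)·16 = 90.1 m³/s.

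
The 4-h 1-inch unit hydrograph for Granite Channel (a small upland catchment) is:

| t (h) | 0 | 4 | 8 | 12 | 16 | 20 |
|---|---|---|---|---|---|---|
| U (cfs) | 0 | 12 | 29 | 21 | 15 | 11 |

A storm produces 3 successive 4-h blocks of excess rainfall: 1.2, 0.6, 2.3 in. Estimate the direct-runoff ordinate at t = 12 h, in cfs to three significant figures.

Q ≈ 70.2 cfs

By discrete convolution, Q_j = Σ (P_i / 1 in) · U_{j−i}.
At t = 12 h (j=3): Q = (1.2/1)·21 + (0.6/1)·29 + (2.3/1)·12 = 70.2 cfs.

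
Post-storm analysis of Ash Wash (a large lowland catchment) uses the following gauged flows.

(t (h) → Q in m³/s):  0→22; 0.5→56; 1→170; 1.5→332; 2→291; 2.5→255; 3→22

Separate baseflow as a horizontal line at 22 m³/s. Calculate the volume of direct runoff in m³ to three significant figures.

V ≈ 1.79 × 10^6 m³

Direct-runoff ordinates (Q − Q_b): 0.0, 34.0, 148.0, 310.0, 269.0, 233.0, 0.0 m³/s.
ΣQ_DR = 994.0 m³/s.
With Δt = 0.5 h = 1800 s, V = ΣQ_DR · Δt = 994.0 × 1800 = 1.79 × 10^6 m³.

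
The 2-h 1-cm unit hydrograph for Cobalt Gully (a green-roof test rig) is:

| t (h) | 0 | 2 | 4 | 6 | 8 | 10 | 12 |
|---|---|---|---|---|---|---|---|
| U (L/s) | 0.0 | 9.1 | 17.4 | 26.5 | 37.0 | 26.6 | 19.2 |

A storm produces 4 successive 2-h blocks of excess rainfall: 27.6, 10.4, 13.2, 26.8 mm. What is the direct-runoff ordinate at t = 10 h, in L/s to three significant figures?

Q ≈ 194 L/s

By discrete convolution, Q_j = Σ (P_i / 10 mm) · U_{j−i}.
At t = 10 h (j=5): Q = (27.6/10)·26.6 + (10.4/10)·37.0 + (13.2/10)·26.5 + (26.8/10)·17.4 = 194 L/s.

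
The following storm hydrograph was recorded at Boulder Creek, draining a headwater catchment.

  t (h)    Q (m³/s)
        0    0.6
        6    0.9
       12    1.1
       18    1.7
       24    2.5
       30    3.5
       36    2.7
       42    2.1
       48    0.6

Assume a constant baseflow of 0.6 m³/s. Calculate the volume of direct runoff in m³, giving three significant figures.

Direct-runoff ordinates (Q − Q_b): 0.0, 0.3, 0.5, 1.1, 1.9, 2.9, 2.1, 1.5, 0.0 m³/s.
ΣQ_DR = 10.30 m³/s.
With Δt = 6 h = 21600 s, V = ΣQ_DR · Δt = 10.30 × 21600 = 2.22 × 10^5 m³.

V ≈ 2.22 × 10^5 m³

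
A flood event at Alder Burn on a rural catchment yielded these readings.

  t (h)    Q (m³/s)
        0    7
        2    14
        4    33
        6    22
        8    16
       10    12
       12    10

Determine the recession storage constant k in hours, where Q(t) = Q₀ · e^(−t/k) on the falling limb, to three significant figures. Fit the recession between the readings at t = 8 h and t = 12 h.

On the falling limb, Q drops from 16 to 10 m³/s between t = 8 h and t = 12 h (Δt = 4 h).
k = −Δt / ln(Q₂/Q₁) = −4 / ln(10/16) = 8.51 h.

k ≈ 8.51 h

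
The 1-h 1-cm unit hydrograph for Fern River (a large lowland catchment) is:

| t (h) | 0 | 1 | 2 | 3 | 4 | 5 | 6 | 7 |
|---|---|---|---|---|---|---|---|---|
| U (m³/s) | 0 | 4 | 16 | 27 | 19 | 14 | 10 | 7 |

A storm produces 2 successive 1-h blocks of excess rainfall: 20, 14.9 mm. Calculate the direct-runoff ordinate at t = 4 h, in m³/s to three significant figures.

Q ≈ 78.2 m³/s

By discrete convolution, Q_j = Σ (P_i / 10 mm) · U_{j−i}.
At t = 4 h (j=4): Q = (20/10)·19 + (14.9/10)·27 = 78.2 m³/s.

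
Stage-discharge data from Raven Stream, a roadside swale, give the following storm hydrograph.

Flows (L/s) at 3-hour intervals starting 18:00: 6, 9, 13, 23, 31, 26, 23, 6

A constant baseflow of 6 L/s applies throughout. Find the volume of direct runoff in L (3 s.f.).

Direct-runoff ordinates (Q − Q_b): 0.0, 3.0, 7.0, 17.0, 25.0, 20.0, 17.0, 0.0 L/s.
ΣQ_DR = 89.00 L/s.
With Δt = 3 h = 10800 s, V = ΣQ_DR · Δt = 89.00 × 10800 = 9.61 × 10^5 L.

V ≈ 9.61 × 10^5 L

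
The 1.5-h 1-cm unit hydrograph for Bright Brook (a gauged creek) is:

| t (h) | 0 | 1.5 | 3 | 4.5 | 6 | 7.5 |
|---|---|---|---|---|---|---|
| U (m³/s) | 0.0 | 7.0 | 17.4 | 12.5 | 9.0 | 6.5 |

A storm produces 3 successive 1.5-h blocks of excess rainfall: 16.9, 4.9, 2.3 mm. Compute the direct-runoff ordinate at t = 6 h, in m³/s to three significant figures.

By discrete convolution, Q_j = Σ (P_i / 10 mm) · U_{j−i}.
At t = 6 h (j=4): Q = (16.9/10)·9.0 + (4.9/10)·12.5 + (2.3/10)·17.4 = 25.3 m³/s.

Q ≈ 25.3 m³/s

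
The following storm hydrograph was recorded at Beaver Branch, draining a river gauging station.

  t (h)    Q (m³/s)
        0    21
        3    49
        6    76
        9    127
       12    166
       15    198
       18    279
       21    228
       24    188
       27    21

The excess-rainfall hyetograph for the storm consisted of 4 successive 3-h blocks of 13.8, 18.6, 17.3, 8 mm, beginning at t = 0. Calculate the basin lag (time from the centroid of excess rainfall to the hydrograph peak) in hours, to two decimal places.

Centroid of excess rainfall: t_c = Σ P_i·t̄_i / ΣP_i = 5.5139 h (block centres at 1.5, 4.5, 7.5, 10.5 h).
Hydrograph peak occurs at t = 18 h, so basin lag t_L = 18 − 5.5139 = 12.49 h.

t_L ≈ 12.49 h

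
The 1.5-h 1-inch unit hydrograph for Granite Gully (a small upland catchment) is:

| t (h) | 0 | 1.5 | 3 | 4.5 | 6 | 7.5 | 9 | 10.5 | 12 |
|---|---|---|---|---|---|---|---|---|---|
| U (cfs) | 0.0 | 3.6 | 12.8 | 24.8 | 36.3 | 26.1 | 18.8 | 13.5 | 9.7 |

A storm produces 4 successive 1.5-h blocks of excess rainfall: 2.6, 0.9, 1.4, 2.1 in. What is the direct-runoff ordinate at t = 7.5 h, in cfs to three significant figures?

By discrete convolution, Q_j = Σ (P_i / 1 in) · U_{j−i}.
At t = 7.5 h (j=5): Q = (2.6/1)·26.1 + (0.9/1)·36.3 + (1.4/1)·24.8 + (2.1/1)·12.8 = 162 cfs.

Q ≈ 162 cfs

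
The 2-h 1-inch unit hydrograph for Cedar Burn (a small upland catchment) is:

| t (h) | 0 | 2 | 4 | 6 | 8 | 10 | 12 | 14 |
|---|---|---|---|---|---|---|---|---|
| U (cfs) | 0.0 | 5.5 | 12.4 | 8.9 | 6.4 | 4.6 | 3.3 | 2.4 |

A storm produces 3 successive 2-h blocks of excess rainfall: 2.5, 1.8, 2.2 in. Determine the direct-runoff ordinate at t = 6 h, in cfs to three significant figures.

By discrete convolution, Q_j = Σ (P_i / 1 in) · U_{j−i}.
At t = 6 h (j=3): Q = (2.5/1)·8.9 + (1.8/1)·12.4 + (2.2/1)·5.5 = 56.7 cfs.

Q ≈ 56.7 cfs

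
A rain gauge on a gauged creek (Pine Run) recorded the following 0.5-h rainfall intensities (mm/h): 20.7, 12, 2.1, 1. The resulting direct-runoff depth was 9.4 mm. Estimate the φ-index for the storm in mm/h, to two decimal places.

Only the 2 blocks with intensity above φ contribute runoff: 20.7, 12 mm/h.
Σ(I−φ)·Δt = d  ⇒  (20.7+12 − 2φ)·0.5 = 9.4
φ = (32.70 − 9.4/0.5) / 2 = 6.95 mm/h.

φ ≈ 6.95 mm/h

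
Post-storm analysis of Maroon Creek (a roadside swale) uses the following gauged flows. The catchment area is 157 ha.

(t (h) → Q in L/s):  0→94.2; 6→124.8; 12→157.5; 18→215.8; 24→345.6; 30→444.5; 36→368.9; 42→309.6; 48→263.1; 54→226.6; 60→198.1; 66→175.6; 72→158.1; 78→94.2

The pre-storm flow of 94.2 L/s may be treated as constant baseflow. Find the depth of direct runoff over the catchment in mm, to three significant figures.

Direct runoff: 0.0, 30.6, 63.3, 121.6, 251.4, 350.3, 274.7, 215.4, 168.9, 132.4, 103.9, 81.4, 63.9, 0.0 L/s; ΣQ_DR = 1858 L/s.
V = ΣQ_DR · Δt = 1858 × 21600 s = 4.013 × 10^7 L.
Over A = 157 ha, depth = V / A = 25.6 mm.

d ≈ 25.6 mm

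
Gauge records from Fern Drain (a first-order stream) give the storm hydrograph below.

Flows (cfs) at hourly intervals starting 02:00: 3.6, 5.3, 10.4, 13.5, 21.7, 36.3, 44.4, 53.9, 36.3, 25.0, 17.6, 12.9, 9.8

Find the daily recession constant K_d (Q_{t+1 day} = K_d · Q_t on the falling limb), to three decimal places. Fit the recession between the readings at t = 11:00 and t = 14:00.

Between t = 11:00 and t = 14:00 the flow falls from 25.0 to 9.8 cfs over 3×1 h = 3 h.
Per-interval ratio K = (9.8/25.0)^(1/3) = 0.7319; K_d = K^(24/1) = 0.001.

K_d ≈ 0.001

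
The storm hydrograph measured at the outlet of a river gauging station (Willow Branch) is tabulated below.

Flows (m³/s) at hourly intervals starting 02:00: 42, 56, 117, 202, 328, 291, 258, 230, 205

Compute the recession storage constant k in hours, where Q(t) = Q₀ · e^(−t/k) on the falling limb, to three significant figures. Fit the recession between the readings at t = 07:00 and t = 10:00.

On the falling limb, Q drops from 291 to 205 m³/s between t = 07:00 and t = 10:00 (Δt = 3 h).
k = −Δt / ln(Q₂/Q₁) = −3 / ln(205/291) = 8.56 h.

k ≈ 8.56 h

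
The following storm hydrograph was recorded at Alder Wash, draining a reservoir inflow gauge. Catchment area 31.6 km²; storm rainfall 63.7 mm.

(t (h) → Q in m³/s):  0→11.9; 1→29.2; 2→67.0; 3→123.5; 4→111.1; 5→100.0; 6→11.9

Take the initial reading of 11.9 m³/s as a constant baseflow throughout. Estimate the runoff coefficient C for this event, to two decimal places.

C ≈ 0.66

ΣQ_DR = 371.3 m³/s; V = ΣQ_DR·Δt = 1.337 × 10^6 m³.
Runoff depth d = V / A = 42.30 mm.
C = d / P = 42.30 / 63.7 = 0.66.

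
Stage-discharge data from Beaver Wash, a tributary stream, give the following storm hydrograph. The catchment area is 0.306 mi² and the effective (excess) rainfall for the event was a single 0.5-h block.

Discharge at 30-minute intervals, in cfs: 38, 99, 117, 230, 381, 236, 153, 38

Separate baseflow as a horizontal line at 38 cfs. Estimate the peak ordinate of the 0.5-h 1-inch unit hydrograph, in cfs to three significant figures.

U_p ≈ 137 cfs

Direct runoff: 0.0, 61.0, 79.0, 192.0, 343.0, 198.0, 115.0, 0.0 cfs; ΣQ_DR = 988.0 cfs, peak = 343.0 cfs.
Runoff depth d = ΣQ_DR·Δt / A = 988.0 × 1800 / (0.306 mi²) = 2.502 in.
The 1-inch UH is the DRH scaled by (1 in)/d, so U_p = 343.0 × 1/2.502 = 137 cfs.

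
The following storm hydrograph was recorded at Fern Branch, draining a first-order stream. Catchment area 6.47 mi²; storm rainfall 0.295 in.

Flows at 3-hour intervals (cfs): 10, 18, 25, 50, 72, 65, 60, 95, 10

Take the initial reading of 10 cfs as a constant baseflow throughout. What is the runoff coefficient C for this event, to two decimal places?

ΣQ_DR = 315.0 cfs; V = ΣQ_DR·Δt = 3.402 × 10^6 ft³.
Runoff depth d = V / A = 0.2263 in.
C = d / P = 0.2263 / 0.295 = 0.77.

C ≈ 0.77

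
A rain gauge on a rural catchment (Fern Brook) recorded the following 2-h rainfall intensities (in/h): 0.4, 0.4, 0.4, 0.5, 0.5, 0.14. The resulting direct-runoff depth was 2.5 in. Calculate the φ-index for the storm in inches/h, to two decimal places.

φ ≈ 0.19 in/h

Only the 5 blocks with intensity above φ contribute runoff: 0.4, 0.4, 0.4, 0.5, 0.5 in/h.
Σ(I−φ)·Δt = d  ⇒  (0.4+0.4+0.4+0.5+0.5 − 5φ)·2 = 2.5
φ = (2.200 − 2.5/2) / 5 = 0.19 in/h.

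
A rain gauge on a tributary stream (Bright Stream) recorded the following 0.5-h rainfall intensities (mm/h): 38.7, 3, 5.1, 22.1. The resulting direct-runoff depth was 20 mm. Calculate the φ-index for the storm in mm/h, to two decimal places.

φ ≈ 10.40 mm/h

Only the 2 blocks with intensity above φ contribute runoff: 38.7, 22.1 mm/h.
Σ(I−φ)·Δt = d  ⇒  (38.7+22.1 − 2φ)·0.5 = 20
φ = (60.80 − 20/0.5) / 2 = 10.40 mm/h.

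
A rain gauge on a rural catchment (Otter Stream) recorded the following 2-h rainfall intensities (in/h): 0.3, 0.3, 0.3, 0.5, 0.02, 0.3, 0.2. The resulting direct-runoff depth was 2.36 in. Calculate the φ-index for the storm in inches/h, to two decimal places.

Only the 6 blocks with intensity above φ contribute runoff: 0.3, 0.3, 0.3, 0.5, 0.3, 0.2 in/h.
Σ(I−φ)·Δt = d  ⇒  (0.3+0.3+0.3+0.5+0.3+0.2 − 6φ)·2 = 2.36
φ = (1.900 − 2.36/2) / 6 = 0.12 in/h.

φ ≈ 0.12 in/h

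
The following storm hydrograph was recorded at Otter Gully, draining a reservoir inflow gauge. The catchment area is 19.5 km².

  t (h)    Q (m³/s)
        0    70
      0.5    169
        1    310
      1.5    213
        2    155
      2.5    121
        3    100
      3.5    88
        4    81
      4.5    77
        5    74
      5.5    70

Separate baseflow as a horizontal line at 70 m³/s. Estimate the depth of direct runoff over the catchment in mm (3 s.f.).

Direct runoff: 0.0, 99.0, 240.0, 143.0, 85.0, 51.0, 30.0, 18.0, 11.0, 7.0, 4.0, 0.0 m³/s; ΣQ_DR = 688.0 m³/s.
V = ΣQ_DR · Δt = 688.0 × 1800 s = 1.238 × 10^6 m³.
Over A = 19.5 km², depth = V / A = 63.5 mm.

d ≈ 63.5 mm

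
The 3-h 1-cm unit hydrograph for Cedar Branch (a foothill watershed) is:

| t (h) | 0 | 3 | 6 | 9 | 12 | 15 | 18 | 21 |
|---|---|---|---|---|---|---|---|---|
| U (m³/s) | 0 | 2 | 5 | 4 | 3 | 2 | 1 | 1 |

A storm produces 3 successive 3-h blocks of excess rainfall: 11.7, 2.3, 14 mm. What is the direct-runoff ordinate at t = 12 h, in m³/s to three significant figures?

Q ≈ 11.4 m³/s

By discrete convolution, Q_j = Σ (P_i / 10 mm) · U_{j−i}.
At t = 12 h (j=4): Q = (11.7/10)·3 + (2.3/10)·4 + (14/10)·5 = 11.4 m³/s.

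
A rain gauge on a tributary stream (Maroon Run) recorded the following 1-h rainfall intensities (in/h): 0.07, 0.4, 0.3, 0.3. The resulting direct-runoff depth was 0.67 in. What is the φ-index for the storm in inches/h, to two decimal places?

Only the 3 blocks with intensity above φ contribute runoff: 0.4, 0.3, 0.3 in/h.
Σ(I−φ)·Δt = d  ⇒  (0.4+0.3+0.3 − 3φ)·1 = 0.67
φ = (1.000 − 0.67/1) / 3 = 0.11 in/h.

φ ≈ 0.11 in/h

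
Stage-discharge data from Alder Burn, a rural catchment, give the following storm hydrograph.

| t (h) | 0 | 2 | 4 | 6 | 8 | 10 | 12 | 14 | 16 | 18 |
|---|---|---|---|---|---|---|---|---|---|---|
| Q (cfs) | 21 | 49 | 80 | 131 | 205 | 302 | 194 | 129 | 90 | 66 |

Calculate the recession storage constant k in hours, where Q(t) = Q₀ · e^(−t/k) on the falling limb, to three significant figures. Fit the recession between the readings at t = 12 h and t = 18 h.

k ≈ 5.56 h

On the falling limb, Q drops from 194 to 66 cfs between t = 12 h and t = 18 h (Δt = 6 h).
k = −Δt / ln(Q₂/Q₁) = −6 / ln(66/194) = 5.56 h.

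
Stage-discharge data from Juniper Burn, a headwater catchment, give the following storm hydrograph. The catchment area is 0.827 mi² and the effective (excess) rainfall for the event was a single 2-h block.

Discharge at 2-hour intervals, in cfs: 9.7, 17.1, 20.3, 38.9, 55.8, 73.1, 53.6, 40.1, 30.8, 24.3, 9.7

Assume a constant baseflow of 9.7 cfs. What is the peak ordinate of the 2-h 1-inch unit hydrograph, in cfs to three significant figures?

Direct runoff: 0.0, 7.4, 10.6, 29.2, 46.1, 63.4, 43.9, 30.4, 21.1, 14.6, 0.0 cfs; ΣQ_DR = 266.7 cfs, peak = 63.4 cfs.
Runoff depth d = ΣQ_DR·Δt / A = 266.7 × 7200 / (0.827 mi²) = 0.9995 in.
The 1-inch UH is the DRH scaled by (1 in)/d, so U_p = 63.4 × 1/0.9995 = 63.4 cfs.

U_p ≈ 63.4 cfs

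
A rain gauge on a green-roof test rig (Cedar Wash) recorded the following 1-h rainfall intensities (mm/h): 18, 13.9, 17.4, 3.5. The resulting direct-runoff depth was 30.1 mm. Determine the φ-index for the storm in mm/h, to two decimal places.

φ ≈ 6.40 mm/h

Only the 3 blocks with intensity above φ contribute runoff: 18, 13.9, 17.4 mm/h.
Σ(I−φ)·Δt = d  ⇒  (18+13.9+17.4 − 3φ)·1 = 30.1
φ = (49.30 − 30.1/1) / 3 = 6.40 mm/h.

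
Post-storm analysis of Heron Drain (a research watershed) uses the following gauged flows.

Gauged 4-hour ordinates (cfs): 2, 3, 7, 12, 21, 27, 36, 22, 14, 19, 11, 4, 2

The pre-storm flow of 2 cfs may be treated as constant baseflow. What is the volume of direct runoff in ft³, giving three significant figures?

Direct-runoff ordinates (Q − Q_b): 0.0, 1.0, 5.0, 10.0, 19.0, 25.0, 34.0, 20.0, 12.0, 17.0, 9.0, 2.0, 0.0 cfs.
ΣQ_DR = 154.0 cfs.
With Δt = 4 h = 14400 s, V = ΣQ_DR · Δt = 154.0 × 14400 = 2.22 × 10^6 ft³.

V ≈ 2.22 × 10^6 ft³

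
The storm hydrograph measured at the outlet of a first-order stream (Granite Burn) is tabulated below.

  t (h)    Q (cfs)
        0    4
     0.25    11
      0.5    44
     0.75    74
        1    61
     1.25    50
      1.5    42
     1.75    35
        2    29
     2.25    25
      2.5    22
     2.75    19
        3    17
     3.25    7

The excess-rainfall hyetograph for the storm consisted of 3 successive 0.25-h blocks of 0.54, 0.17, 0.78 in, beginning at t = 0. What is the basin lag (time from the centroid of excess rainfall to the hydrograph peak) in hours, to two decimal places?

t_L ≈ 0.33 h

Centroid of excess rainfall: t_c = Σ P_i·t̄_i / ΣP_i = 0.4153 h (block centres at 0.125, 0.375, 0.625 h).
Hydrograph peak occurs at t = 0.75 h, so basin lag t_L = 0.75 − 0.4153 = 0.33 h.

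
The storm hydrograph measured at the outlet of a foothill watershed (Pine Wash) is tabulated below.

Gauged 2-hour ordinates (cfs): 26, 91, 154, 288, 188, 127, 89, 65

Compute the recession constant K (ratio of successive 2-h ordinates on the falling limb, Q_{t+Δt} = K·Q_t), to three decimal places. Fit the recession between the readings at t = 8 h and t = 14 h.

K ≈ 0.702

Using the recession-limb readings at t = 8 h and t = 14 h: Q falls from 188 to 65 cfs over 3 intervals.
K = (Q₂/Q₁)^(1/3) = (65/188)^(1/3) = 0.702.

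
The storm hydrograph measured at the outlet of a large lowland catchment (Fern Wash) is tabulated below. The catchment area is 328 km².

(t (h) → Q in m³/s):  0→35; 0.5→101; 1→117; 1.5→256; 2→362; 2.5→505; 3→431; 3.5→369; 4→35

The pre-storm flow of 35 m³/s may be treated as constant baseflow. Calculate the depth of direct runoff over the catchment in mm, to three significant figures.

Direct runoff: 0.0, 66.0, 82.0, 221.0, 327.0, 470.0, 396.0, 334.0, 0.0 m³/s; ΣQ_DR = 1896 m³/s.
V = ΣQ_DR · Δt = 1896 × 1800 s = 3.413 × 10^6 m³.
Over A = 328 km², depth = V / A = 10.4 mm.

d ≈ 10.4 mm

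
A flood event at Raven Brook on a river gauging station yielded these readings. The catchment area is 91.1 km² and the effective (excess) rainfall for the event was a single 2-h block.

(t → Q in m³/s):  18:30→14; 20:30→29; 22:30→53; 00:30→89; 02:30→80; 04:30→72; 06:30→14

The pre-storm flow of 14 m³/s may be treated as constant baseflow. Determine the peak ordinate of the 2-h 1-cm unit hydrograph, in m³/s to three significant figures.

U_p ≈ 37.5 m³/s

Direct runoff: 0.0, 15.0, 39.0, 75.0, 66.0, 58.0, 0.0 m³/s; ΣQ_DR = 253.0 m³/s, peak = 75.0 m³/s.
Runoff depth d = ΣQ_DR·Δt / A = 253.0 × 7200 / (91.1 km²) = 20.00 mm.
The 1-cm UH is the DRH scaled by (10 mm)/d, so U_p = 75.0 × 10/20.00 = 37.5 m³/s.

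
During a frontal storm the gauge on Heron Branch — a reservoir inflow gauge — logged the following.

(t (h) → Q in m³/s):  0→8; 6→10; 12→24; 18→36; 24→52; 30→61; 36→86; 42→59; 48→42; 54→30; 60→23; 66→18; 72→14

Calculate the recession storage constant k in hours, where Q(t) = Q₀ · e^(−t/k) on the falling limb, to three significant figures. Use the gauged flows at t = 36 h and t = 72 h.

On the falling limb, Q drops from 86 to 14 m³/s between t = 36 h and t = 72 h (Δt = 36 h).
k = −Δt / ln(Q₂/Q₁) = −36 / ln(14/86) = 19.8 h.

k ≈ 19.8 h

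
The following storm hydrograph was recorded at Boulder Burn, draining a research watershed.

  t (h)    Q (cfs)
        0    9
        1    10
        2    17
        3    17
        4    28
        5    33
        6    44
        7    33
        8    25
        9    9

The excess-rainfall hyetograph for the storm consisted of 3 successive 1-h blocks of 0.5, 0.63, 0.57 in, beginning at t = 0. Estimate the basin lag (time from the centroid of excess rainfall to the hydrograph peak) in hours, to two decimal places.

Centroid of excess rainfall: t_c = Σ P_i·t̄_i / ΣP_i = 1.5412 h (block centres at 0.5, 1.5, 2.5 h).
Hydrograph peak occurs at t = 6 h, so basin lag t_L = 6 − 1.5412 = 4.46 h.

t_L ≈ 4.46 h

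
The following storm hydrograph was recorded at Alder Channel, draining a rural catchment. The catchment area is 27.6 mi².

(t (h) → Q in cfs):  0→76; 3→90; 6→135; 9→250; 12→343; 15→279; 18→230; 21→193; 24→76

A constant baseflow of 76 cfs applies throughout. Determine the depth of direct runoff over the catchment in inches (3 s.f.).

Direct runoff: 0.0, 14.0, 59.0, 174.0, 267.0, 203.0, 154.0, 117.0, 0.0 cfs; ΣQ_DR = 988.0 cfs.
V = ΣQ_DR · Δt = 988.0 × 10800 s = 1.067 × 10^7 ft³.
Over A = 27.6 mi², depth = V / A = 0.166 in.

d ≈ 0.166 in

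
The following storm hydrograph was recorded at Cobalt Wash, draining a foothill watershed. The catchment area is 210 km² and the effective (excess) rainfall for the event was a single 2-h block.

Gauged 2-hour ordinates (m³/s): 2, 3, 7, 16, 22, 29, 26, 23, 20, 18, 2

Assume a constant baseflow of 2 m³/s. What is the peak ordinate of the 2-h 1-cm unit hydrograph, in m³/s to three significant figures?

Direct runoff: 0.0, 1.0, 5.0, 14.0, 20.0, 27.0, 24.0, 21.0, 18.0, 16.0, 0.0 m³/s; ΣQ_DR = 146.0 m³/s, peak = 27.0 m³/s.
Runoff depth d = ΣQ_DR·Δt / A = 146.0 × 7200 / (210 km²) = 5.006 mm.
The 1-cm UH is the DRH scaled by (10 mm)/d, so U_p = 27.0 × 10/5.006 = 53.9 m³/s.

U_p ≈ 53.9 m³/s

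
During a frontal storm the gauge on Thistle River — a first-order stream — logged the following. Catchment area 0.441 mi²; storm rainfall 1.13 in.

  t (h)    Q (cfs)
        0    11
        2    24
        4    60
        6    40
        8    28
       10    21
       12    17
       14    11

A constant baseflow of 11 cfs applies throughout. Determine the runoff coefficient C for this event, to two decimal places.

C ≈ 0.77

ΣQ_DR = 124.0 cfs; V = ΣQ_DR·Δt = 8.928 × 10^5 ft³.
Runoff depth d = V / A = 0.8714 in.
C = d / P = 0.8714 / 1.13 = 0.77.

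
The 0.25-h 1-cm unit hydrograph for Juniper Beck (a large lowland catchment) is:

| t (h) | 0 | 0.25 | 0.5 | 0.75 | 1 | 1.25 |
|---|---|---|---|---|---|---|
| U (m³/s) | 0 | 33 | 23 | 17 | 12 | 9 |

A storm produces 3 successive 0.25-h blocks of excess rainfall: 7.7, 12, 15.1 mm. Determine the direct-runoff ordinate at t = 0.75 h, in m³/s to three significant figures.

By discrete convolution, Q_j = Σ (P_i / 10 mm) · U_{j−i}.
At t = 0.75 h (j=3): Q = (7.7/10)·17 + (12/10)·23 + (15.1/10)·33 = 90.5 m³/s.

Q ≈ 90.5 m³/s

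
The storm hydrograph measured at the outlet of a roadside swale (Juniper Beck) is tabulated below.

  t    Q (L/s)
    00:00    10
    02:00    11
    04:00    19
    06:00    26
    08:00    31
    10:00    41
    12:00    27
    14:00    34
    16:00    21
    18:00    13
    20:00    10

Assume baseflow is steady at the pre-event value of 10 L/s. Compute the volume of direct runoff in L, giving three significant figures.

V ≈ 9.58 × 10^5 L

Direct-runoff ordinates (Q − Q_b): 0.0, 1.0, 9.0, 16.0, 21.0, 31.0, 17.0, 24.0, 11.0, 3.0, 0.0 L/s.
ΣQ_DR = 133.0 L/s.
With Δt = 2 h = 7200 s, V = ΣQ_DR · Δt = 133.0 × 7200 = 9.58 × 10^5 L.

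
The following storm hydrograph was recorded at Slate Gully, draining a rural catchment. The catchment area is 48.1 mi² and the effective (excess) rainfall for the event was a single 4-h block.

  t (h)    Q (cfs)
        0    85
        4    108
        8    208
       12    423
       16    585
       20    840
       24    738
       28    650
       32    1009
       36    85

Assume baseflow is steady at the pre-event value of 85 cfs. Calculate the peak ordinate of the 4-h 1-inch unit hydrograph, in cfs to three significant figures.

U_p ≈ 1850 cfs

Direct runoff: 0.0, 23.0, 123.0, 338.0, 500.0, 755.0, 653.0, 565.0, 924.0, 0.0 cfs; ΣQ_DR = 3881 cfs, peak = 924.0 cfs.
Runoff depth d = ΣQ_DR·Δt / A = 3881 × 14400 / (48.1 mi²) = 0.5001 in.
The 1-inch UH is the DRH scaled by (1 in)/d, so U_p = 924.0 × 1/0.5001 = 1850 cfs.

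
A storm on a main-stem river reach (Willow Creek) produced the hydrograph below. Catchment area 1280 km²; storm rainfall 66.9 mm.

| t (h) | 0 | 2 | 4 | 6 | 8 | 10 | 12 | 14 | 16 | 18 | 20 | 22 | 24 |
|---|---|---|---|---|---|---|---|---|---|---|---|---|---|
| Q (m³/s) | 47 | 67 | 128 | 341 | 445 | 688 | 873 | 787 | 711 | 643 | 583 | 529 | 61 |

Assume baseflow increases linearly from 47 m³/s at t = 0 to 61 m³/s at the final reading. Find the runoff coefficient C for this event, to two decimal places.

C ≈ 0.44

ΣQ_DR = 5201 m³/s; V = ΣQ_DR·Δt = 3.745 × 10^7 m³.
Runoff depth d = V / A = 29.26 mm.
C = d / P = 29.26 / 66.9 = 0.44.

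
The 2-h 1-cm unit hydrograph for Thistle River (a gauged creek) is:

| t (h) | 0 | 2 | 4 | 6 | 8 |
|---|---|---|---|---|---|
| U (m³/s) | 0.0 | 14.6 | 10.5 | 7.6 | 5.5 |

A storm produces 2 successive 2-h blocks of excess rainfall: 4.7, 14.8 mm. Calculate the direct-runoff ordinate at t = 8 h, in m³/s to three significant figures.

By discrete convolution, Q_j = Σ (P_i / 10 mm) · U_{j−i}.
At t = 8 h (j=4): Q = (4.7/10)·5.5 + (14.8/10)·7.6 = 13.8 m³/s.

Q ≈ 13.8 m³/s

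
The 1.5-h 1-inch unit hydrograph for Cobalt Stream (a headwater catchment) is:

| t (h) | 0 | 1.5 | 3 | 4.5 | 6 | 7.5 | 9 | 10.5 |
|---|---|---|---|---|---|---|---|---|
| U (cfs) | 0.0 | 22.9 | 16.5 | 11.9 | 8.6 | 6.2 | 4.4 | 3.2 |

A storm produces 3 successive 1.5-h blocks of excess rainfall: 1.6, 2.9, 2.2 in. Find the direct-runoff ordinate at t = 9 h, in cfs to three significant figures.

Q ≈ 43.9 cfs

By discrete convolution, Q_j = Σ (P_i / 1 in) · U_{j−i}.
At t = 9 h (j=6): Q = (1.6/1)·4.4 + (2.9/1)·6.2 + (2.2/1)·8.6 = 43.9 cfs.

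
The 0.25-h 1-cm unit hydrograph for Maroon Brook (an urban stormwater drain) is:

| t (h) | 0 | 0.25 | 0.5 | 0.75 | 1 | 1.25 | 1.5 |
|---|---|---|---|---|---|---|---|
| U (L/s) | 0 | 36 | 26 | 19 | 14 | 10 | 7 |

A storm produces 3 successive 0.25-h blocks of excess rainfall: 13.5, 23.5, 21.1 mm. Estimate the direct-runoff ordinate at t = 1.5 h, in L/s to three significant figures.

Q ≈ 62.5 L/s

By discrete convolution, Q_j = Σ (P_i / 10 mm) · U_{j−i}.
At t = 1.5 h (j=6): Q = (13.5/10)·7 + (23.5/10)·10 + (21.1/10)·14 = 62.5 L/s.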